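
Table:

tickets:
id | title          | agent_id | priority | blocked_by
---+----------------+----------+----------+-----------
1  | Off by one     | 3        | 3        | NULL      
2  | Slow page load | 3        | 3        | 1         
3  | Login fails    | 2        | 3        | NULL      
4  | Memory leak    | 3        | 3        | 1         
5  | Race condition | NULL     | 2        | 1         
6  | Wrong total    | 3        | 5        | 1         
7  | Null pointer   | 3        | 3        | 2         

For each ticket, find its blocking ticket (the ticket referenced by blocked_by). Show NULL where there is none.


This is a self-join: tickets is joined to a second copy of itself, matching each row's blocked_by to another row's id. Use LEFT JOIN so rows with blocked_by=NULL are kept.
  - ticket 1 (Off by one): blocked_by=NULL -> NULL
  - ticket 2 (Slow page load): blocked_by=1 -> Off by one
  - ticket 3 (Login fails): blocked_by=NULL -> NULL
  - ticket 4 (Memory leak): blocked_by=1 -> Off by one
  - ticket 5 (Race condition): blocked_by=1 -> Off by one
  - ticket 6 (Wrong total): blocked_by=1 -> Off by one
  - ticket 7 (Null pointer): blocked_by=2 -> Slow page load

SQL:
SELECT a.title AS item, b.title AS blocked_by
FROM tickets a
LEFT JOIN tickets b ON a.blocked_by = b.id

Result:
item           | blocked_by    
---------------+---------------
Off by one     | NULL          
Slow page load | Off by one    
Login fails    | NULL          
Memory leak    | Off by one    
Race condition | Off by one    
Wrong total    | Off by one    
Null pointer   | Slow page load


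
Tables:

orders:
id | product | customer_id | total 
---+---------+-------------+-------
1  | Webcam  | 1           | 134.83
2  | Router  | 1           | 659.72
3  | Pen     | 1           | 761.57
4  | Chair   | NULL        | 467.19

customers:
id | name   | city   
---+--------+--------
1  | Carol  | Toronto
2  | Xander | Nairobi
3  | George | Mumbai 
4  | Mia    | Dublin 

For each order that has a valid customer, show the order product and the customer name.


INNER JOIN keeps only orders rows whose customer_id matches an id in customers. Walk through each order:
  - order 1 (Webcam): customer_id=1 -> matches Carol
  - order 2 (Router): customer_id=1 -> matches Carol
  - order 3 (Pen): customer_id=1 -> matches Carol
  - order 4 (Chair): customer_id=NULL, no match -> dropped
So 1 of 4 rows is dropped.

SQL:
SELECT a.product, b.name AS customer
FROM orders a
INNER JOIN customers b ON a.customer_id = b.id

Result:
product | customer
--------+---------
Webcam  | Carol   
Router  | Carol   
Pen     | Carol   


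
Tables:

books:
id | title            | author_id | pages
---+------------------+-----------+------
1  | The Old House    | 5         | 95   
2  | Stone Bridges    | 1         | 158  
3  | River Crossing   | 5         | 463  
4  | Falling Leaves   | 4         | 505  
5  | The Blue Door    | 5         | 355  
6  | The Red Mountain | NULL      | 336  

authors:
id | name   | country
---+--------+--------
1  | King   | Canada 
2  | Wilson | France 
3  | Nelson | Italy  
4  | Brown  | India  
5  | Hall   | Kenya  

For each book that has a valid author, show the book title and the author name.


INNER JOIN keeps only books rows whose author_id matches an id in authors. Walk through each book:
  - book 1 (The Old House): author_id=5 -> matches Hall
  - book 2 (Stone Bridges): author_id=1 -> matches King
  - book 3 (River Crossing): author_id=5 -> matches Hall
  - book 4 (Falling Leaves): author_id=4 -> matches Brown
  - book 5 (The Blue Door): author_id=5 -> matches Hall
  - book 6 (The Red Mountain): author_id=NULL, no match -> dropped
So 1 of 6 rows is dropped.

SQL:
SELECT a.title, b.name AS author
FROM books a
INNER JOIN authors b ON a.author_id = b.id

Result:
title          | author
---------------+-------
The Old House  | Hall  
Stone Bridges  | King  
River Crossing | Hall  
Falling Leaves | Brown 
The Blue Door  | Hall  


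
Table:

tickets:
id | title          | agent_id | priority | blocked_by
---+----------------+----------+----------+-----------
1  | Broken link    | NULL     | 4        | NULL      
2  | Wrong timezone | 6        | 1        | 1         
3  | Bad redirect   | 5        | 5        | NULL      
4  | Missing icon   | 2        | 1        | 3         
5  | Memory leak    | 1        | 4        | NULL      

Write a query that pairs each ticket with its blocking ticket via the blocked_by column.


This is a self-join: tickets is joined to a second copy of itself, matching each row's blocked_by to another row's id. Use LEFT JOIN so rows with blocked_by=NULL are kept.
  - ticket 1 (Broken link): blocked_by=NULL -> NULL
  - ticket 2 (Wrong timezone): blocked_by=1 -> Broken link
  - ticket 3 (Bad redirect): blocked_by=NULL -> NULL
  - ticket 4 (Missing icon): blocked_by=3 -> Bad redirect
  - ticket 5 (Memory leak): blocked_by=NULL -> NULL

SQL:
SELECT a.title AS item, b.title AS blocked_by
FROM tickets a
LEFT JOIN tickets b ON a.blocked_by = b.id

Result:
item           | blocked_by  
---------------+-------------
Broken link    | NULL        
Wrong timezone | Broken link 
Bad redirect   | NULL        
Missing icon   | Bad redirect
Memory leak    | NULL        


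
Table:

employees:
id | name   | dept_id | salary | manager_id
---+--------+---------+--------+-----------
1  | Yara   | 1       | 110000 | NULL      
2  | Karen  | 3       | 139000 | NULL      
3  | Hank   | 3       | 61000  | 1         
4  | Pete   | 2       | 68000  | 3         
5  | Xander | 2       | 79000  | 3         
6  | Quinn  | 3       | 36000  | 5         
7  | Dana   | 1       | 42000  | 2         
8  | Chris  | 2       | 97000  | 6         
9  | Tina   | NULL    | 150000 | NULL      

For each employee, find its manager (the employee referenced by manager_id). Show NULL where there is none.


This is a self-join: employees is joined to a second copy of itself, matching each row's manager_id to another row's id. Use LEFT JOIN so rows with manager_id=NULL are kept.
  - employee 1 (Yara): manager_id=NULL -> NULL
  - employee 2 (Karen): manager_id=NULL -> NULL
  - employee 3 (Hank): manager_id=1 -> Yara
  - employee 4 (Pete): manager_id=3 -> Hank
  - employee 5 (Xander): manager_id=3 -> Hank
  - employee 6 (Quinn): manager_id=5 -> Xander
  - employee 7 (Dana): manager_id=2 -> Karen
  - employee 8 (Chris): manager_id=6 -> Quinn
  - employee 9 (Tina): manager_id=NULL -> NULL

SQL:
SELECT a.name AS item, b.name AS manager
FROM employees a
LEFT JOIN employees b ON a.manager_id = b.id

Result:
item   | manager
-------+--------
Yara   | NULL   
Karen  | NULL   
Hank   | Yara   
Pete   | Hank   
Xander | Hank   
Quinn  | Xander 
Dana   | Karen  
Chris  | Quinn  
Tina   | NULL   


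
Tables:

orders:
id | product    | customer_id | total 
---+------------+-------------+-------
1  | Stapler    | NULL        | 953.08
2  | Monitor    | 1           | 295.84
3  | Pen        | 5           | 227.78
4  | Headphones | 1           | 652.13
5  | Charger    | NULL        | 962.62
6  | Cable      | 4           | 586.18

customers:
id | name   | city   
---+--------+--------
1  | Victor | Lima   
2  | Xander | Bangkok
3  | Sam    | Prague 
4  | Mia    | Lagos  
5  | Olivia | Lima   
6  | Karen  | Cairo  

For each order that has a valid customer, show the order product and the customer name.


INNER JOIN keeps only orders rows whose customer_id matches an id in customers. Walk through each order:
  - order 1 (Stapler): customer_id=NULL, no match -> dropped
  - order 2 (Monitor): customer_id=1 -> matches Victor
  - order 3 (Pen): customer_id=5 -> matches Olivia
  - order 4 (Headphones): customer_id=1 -> matches Victor
  - order 5 (Charger): customer_id=NULL, no match -> dropped
  - order 6 (Cable): customer_id=4 -> matches Mia
So 2 of 6 rows are dropped.

SQL:
SELECT a.product, b.name AS customer
FROM orders a
INNER JOIN customers b ON a.customer_id = b.id

Result:
product    | customer
-----------+---------
Monitor    | Victor  
Pen        | Olivia  
Headphones | Victor  
Cable      | Mia     


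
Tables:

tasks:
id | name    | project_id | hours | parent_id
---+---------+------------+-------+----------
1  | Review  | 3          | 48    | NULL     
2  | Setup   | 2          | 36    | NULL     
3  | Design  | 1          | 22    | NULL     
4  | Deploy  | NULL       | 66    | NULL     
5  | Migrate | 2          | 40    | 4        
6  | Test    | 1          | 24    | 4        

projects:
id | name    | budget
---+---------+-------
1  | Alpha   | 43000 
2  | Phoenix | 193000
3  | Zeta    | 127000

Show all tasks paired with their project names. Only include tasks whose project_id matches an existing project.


INNER JOIN keeps only tasks rows whose project_id matches an id in projects. Walk through each task:
  - task 1 (Review): project_id=3 -> matches Zeta
  - task 2 (Setup): project_id=2 -> matches Phoenix
  - task 3 (Design): project_id=1 -> matches Alpha
  - task 4 (Deploy): project_id=NULL, no match -> dropped
  - task 5 (Migrate): project_id=2 -> matches Phoenix
  - task 6 (Test): project_id=1 -> matches Alpha
So 1 of 6 rows is dropped.

SQL:
SELECT a.name, b.name AS project
FROM tasks a
INNER JOIN projects b ON a.project_id = b.id

Result:
name    | project
--------+--------
Review  | Zeta   
Setup   | Phoenix
Design  | Alpha  
Migrate | Phoenix
Test    | Alpha  


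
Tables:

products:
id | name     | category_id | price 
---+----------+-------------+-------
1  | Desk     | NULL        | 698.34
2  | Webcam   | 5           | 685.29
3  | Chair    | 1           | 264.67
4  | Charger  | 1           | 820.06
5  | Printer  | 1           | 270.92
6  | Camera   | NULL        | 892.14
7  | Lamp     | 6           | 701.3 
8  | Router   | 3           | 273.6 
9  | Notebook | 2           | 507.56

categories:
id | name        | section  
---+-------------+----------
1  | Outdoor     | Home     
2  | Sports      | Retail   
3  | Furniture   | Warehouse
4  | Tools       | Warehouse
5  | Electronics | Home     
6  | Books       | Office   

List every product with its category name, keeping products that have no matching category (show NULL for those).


LEFT JOIN keeps every row from products (the left table); where category_id has no match in categories, the category columns become NULL. Walk through each product:
  - product 1 (Desk): category_id=NULL, no match -> kept with NULL
  - product 2 (Webcam): category_id=5 -> matches Electronics
  - product 3 (Chair): category_id=1 -> matches Outdoor
  - product 4 (Charger): category_id=1 -> matches Outdoor
  - product 5 (Printer): category_id=1 -> matches Outdoor
  - product 6 (Camera): category_id=NULL, no match -> kept with NULL
  - product 7 (Lamp): category_id=6 -> matches Books
  - product 8 (Router): category_id=3 -> matches Furniture
  - product 9 (Notebook): category_id=2 -> matches Sports
All 9 rows appear; 2 have NULL category.

SQL:
SELECT a.name, b.name AS category
FROM products a
LEFT JOIN categories b ON a.category_id = b.id

Result:
name     | category   
---------+------------
Desk     | NULL       
Webcam   | Electronics
Chair    | Outdoor    
Charger  | Outdoor    
Printer  | Outdoor    
Camera   | NULL       
Lamp     | Books      
Router   | Furniture  
Notebook | Sports     


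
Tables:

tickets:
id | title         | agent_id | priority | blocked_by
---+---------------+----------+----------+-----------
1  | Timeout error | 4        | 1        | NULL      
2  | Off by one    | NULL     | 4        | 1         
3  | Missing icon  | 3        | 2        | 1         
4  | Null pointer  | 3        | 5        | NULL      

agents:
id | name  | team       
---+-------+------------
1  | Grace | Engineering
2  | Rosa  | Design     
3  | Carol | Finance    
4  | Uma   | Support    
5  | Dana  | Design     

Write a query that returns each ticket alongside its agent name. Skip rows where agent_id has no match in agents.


INNER JOIN keeps only tickets rows whose agent_id matches an id in agents. Walk through each ticket:
  - ticket 1 (Timeout error): agent_id=4 -> matches Uma
  - ticket 2 (Off by one): agent_id=NULL, no match -> dropped
  - ticket 3 (Missing icon): agent_id=3 -> matches Carol
  - ticket 4 (Null pointer): agent_id=3 -> matches Carol
So 1 of 4 rows is dropped.

SQL:
SELECT a.title, b.name AS agent
FROM tickets a
INNER JOIN agents b ON a.agent_id = b.id

Result:
title         | agent
--------------+------
Timeout error | Uma  
Missing icon  | Carol
Null pointer  | Carol


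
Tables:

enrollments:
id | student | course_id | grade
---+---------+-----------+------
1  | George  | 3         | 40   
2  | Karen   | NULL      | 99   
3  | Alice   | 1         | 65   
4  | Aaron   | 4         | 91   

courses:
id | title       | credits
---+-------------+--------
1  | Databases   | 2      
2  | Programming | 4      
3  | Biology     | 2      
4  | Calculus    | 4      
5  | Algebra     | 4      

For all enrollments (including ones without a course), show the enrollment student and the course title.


LEFT JOIN keeps every row from enrollments (the left table); where course_id has no match in courses, the course columns become NULL. Walk through each enrollment:
  - enrollment 1 (George): course_id=3 -> matches Biology
  - enrollment 2 (Karen): course_id=NULL, no match -> kept with NULL
  - enrollment 3 (Alice): course_id=1 -> matches Databases
  - enrollment 4 (Aaron): course_id=4 -> matches Calculus
All 4 rows appear; 1 has NULL course.

SQL:
SELECT a.student, b.title AS course
FROM enrollments a
LEFT JOIN courses b ON a.course_id = b.id

Result:
student | course   
--------+----------
George  | Biology  
Karen   | NULL     
Alice   | Databases
Aaron   | Calculus 


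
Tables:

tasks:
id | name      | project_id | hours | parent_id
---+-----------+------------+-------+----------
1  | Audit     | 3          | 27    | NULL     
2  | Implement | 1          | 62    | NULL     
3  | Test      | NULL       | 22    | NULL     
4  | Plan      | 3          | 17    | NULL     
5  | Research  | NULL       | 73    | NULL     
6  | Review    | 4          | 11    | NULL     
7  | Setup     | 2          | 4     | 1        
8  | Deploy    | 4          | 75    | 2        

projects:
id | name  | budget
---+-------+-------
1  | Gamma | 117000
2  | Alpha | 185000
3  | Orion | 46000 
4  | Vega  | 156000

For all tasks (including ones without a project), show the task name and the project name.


LEFT JOIN keeps every row from tasks (the left table); where project_id has no match in projects, the project columns become NULL. Walk through each task:
  - task 1 (Audit): project_id=3 -> matches Orion
  - task 2 (Implement): project_id=1 -> matches Gamma
  - task 3 (Test): project_id=NULL, no match -> kept with NULL
  - task 4 (Plan): project_id=3 -> matches Orion
  - task 5 (Research): project_id=NULL, no match -> kept with NULL
  - task 6 (Review): project_id=4 -> matches Vega
  - task 7 (Setup): project_id=2 -> matches Alpha
  - task 8 (Deploy): project_id=4 -> matches Vega
All 8 rows appear; 2 have NULL project.

SQL:
SELECT a.name, b.name AS project
FROM tasks a
LEFT JOIN projects b ON a.project_id = b.id

Result:
name      | project
----------+--------
Audit     | Orion  
Implement | Gamma  
Test      | NULL   
Plan      | Orion  
Research  | NULL   
Review    | Vega   
Setup     | Alpha  
Deploy    | Vega   


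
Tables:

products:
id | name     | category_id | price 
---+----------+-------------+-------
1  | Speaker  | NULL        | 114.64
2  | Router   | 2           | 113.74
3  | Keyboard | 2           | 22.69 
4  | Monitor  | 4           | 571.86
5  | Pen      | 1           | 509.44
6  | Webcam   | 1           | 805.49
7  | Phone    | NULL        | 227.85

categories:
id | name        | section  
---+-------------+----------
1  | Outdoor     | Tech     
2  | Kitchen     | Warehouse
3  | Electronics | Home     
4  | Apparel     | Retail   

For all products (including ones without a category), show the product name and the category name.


LEFT JOIN keeps every row from products (the left table); where category_id has no match in categories, the category columns become NULL. Walk through each product:
  - product 1 (Speaker): category_id=NULL, no match -> kept with NULL
  - product 2 (Router): category_id=2 -> matches Kitchen
  - product 3 (Keyboard): category_id=2 -> matches Kitchen
  - product 4 (Monitor): category_id=4 -> matches Apparel
  - product 5 (Pen): category_id=1 -> matches Outdoor
  - product 6 (Webcam): category_id=1 -> matches Outdoor
  - product 7 (Phone): category_id=NULL, no match -> kept with NULL
All 7 rows appear; 2 have NULL category.

SQL:
SELECT a.name, b.name AS category
FROM products a
LEFT JOIN categories b ON a.category_id = b.id

Result:
name     | category
---------+---------
Speaker  | NULL    
Router   | Kitchen 
Keyboard | Kitchen 
Monitor  | Apparel 
Pen      | Outdoor 
Webcam   | Outdoor 
Phone    | NULL    


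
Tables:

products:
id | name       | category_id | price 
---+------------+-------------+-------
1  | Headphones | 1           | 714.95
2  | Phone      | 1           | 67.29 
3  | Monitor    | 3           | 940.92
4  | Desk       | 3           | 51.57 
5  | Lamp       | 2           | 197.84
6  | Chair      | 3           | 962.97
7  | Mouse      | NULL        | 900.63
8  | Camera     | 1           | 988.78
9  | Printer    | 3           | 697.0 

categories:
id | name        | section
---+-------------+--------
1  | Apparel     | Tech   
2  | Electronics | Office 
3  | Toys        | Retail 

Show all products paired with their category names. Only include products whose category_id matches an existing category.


INNER JOIN keeps only products rows whose category_id matches an id in categories. Walk through each product:
  - product 1 (Headphones): category_id=1 -> matches Apparel
  - product 2 (Phone): category_id=1 -> matches Apparel
  - product 3 (Monitor): category_id=3 -> matches Toys
  - product 4 (Desk): category_id=3 -> matches Toys
  - product 5 (Lamp): category_id=2 -> matches Electronics
  - product 6 (Chair): category_id=3 -> matches Toys
  - product 7 (Mouse): category_id=NULL, no match -> dropped
  - product 8 (Camera): category_id=1 -> matches Apparel
  - product 9 (Printer): category_id=3 -> matches Toys
So 1 of 9 rows is dropped.

SQL:
SELECT a.name, b.name AS category
FROM products a
INNER JOIN categories b ON a.category_id = b.id

Result:
name       | category   
-----------+------------
Headphones | Apparel    
Phone      | Apparel    
Monitor    | Toys       
Desk       | Toys       
Lamp       | Electronics
Chair      | Toys       
Camera     | Apparel    
Printer    | Toys       


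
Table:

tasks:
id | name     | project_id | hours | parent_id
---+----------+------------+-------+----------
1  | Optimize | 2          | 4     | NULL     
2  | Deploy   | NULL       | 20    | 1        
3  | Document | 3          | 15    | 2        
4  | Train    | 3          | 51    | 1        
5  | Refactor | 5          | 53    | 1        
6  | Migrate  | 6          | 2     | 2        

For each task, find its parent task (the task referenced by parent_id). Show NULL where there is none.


This is a self-join: tasks is joined to a second copy of itself, matching each row's parent_id to another row's id. Use LEFT JOIN so rows with parent_id=NULL are kept.
  - task 1 (Optimize): parent_id=NULL -> NULL
  - task 2 (Deploy): parent_id=1 -> Optimize
  - task 3 (Document): parent_id=2 -> Deploy
  - task 4 (Train): parent_id=1 -> Optimize
  - task 5 (Refactor): parent_id=1 -> Optimize
  - task 6 (Migrate): parent_id=2 -> Deploy

SQL:
SELECT a.name AS item, b.name AS parent
FROM tasks a
LEFT JOIN tasks b ON a.parent_id = b.id

Result:
item     | parent  
---------+---------
Optimize | NULL    
Deploy   | Optimize
Document | Deploy  
Train    | Optimize
Refactor | Optimize
Migrate  | Deploy  


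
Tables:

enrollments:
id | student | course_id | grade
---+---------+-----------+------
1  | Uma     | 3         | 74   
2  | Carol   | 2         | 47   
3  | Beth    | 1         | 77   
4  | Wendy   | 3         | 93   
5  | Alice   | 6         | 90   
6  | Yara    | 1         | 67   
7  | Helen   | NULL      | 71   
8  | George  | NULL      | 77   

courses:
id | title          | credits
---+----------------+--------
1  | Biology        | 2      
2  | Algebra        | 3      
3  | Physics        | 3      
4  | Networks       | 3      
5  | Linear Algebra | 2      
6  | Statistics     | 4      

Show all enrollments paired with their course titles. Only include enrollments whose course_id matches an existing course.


INNER JOIN keeps only enrollments rows whose course_id matches an id in courses. Walk through each enrollment:
  - enrollment 1 (Uma): course_id=3 -> matches Physics
  - enrollment 2 (Carol): course_id=2 -> matches Algebra
  - enrollment 3 (Beth): course_id=1 -> matches Biology
  - enrollment 4 (Wendy): course_id=3 -> matches Physics
  - enrollment 5 (Alice): course_id=6 -> matches Statistics
  - enrollment 6 (Yara): course_id=1 -> matches Biology
  - enrollment 7 (Helen): course_id=NULL, no match -> dropped
  - enrollment 8 (George): course_id=NULL, no match -> dropped
So 2 of 8 rows are dropped.

SQL:
SELECT a.student, b.title AS course
FROM enrollments a
INNER JOIN courses b ON a.course_id = b.id

Result:
student | course    
--------+-----------
Uma     | Physics   
Carol   | Algebra   
Beth    | Biology   
Wendy   | Physics   
Alice   | Statistics
Yara    | Biology   


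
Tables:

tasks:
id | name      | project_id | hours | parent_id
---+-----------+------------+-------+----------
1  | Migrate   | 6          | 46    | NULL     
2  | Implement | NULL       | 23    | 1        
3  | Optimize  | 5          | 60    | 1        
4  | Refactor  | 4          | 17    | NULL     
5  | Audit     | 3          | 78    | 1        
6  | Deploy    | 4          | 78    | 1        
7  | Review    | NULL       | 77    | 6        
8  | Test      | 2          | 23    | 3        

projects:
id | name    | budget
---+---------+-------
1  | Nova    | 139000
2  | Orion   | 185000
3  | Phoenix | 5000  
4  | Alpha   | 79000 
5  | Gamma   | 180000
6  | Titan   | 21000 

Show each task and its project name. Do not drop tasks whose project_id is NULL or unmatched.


LEFT JOIN keeps every row from tasks (the left table); where project_id has no match in projects, the project columns become NULL. Walk through each task:
  - task 1 (Migrate): project_id=6 -> matches Titan
  - task 2 (Implement): project_id=NULL, no match -> kept with NULL
  - task 3 (Optimize): project_id=5 -> matches Gamma
  - task 4 (Refactor): project_id=4 -> matches Alpha
  - task 5 (Audit): project_id=3 -> matches Phoenix
  - task 6 (Deploy): project_id=4 -> matches Alpha
  - task 7 (Review): project_id=NULL, no match -> kept with NULL
  - task 8 (Test): project_id=2 -> matches Orion
All 8 rows appear; 2 have NULL project.

SQL:
SELECT a.name, b.name AS project
FROM tasks a
LEFT JOIN projects b ON a.project_id = b.id

Result:
name      | project
----------+--------
Migrate   | Titan  
Implement | NULL   
Optimize  | Gamma  
Refactor  | Alpha  
Audit     | Phoenix
Deploy    | Alpha  
Review    | NULL   
Test      | Orion  


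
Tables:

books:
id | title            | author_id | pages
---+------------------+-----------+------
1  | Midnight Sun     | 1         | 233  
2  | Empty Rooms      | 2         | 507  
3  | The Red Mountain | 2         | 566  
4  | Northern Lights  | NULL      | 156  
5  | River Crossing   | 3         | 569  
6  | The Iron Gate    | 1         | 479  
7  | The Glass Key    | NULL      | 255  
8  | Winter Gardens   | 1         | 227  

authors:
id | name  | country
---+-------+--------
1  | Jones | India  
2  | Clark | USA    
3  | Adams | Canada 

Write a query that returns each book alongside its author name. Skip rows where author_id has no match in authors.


INNER JOIN keeps only books rows whose author_id matches an id in authors. Walk through each book:
  - book 1 (Midnight Sun): author_id=1 -> matches Jones
  - book 2 (Empty Rooms): author_id=2 -> matches Clark
  - book 3 (The Red Mountain): author_id=2 -> matches Clark
  - book 4 (Northern Lights): author_id=NULL, no match -> dropped
  - book 5 (River Crossing): author_id=3 -> matches Adams
  - book 6 (The Iron Gate): author_id=1 -> matches Jones
  - book 7 (The Glass Key): author_id=NULL, no match -> dropped
  - book 8 (Winter Gardens): author_id=1 -> matches Jones
So 2 of 8 rows are dropped.

SQL:
SELECT a.title, b.name AS author
FROM books a
INNER JOIN authors b ON a.author_id = b.id

Result:
title            | author
-----------------+-------
Midnight Sun     | Jones 
Empty Rooms      | Clark 
The Red Mountain | Clark 
River Crossing   | Adams 
The Iron Gate    | Jones 
Winter Gardens   | Jones 


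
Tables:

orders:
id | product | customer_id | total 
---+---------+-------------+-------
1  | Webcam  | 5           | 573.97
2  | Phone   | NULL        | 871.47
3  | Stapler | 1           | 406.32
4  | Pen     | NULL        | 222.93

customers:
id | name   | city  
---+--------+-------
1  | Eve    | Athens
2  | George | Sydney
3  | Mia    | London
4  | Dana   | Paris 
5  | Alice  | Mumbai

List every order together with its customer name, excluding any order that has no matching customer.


INNER JOIN keeps only orders rows whose customer_id matches an id in customers. Walk through each order:
  - order 1 (Webcam): customer_id=5 -> matches Alice
  - order 2 (Phone): customer_id=NULL, no match -> dropped
  - order 3 (Stapler): customer_id=1 -> matches Eve
  - order 4 (Pen): customer_id=NULL, no match -> dropped
So 2 of 4 rows are dropped.

SQL:
SELECT a.product, b.name AS customer
FROM orders a
INNER JOIN customers b ON a.customer_id = b.id

Result:
product | customer
--------+---------
Webcam  | Alice   
Stapler | Eve     


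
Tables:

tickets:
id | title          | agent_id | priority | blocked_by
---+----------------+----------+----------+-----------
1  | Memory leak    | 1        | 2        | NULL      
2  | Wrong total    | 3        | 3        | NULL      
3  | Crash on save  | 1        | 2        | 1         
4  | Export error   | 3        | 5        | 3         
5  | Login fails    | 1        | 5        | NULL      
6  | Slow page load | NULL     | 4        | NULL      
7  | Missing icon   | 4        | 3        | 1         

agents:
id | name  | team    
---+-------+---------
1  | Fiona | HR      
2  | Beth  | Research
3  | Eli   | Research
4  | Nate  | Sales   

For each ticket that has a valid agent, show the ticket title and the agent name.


INNER JOIN keeps only tickets rows whose agent_id matches an id in agents. Walk through each ticket:
  - ticket 1 (Memory leak): agent_id=1 -> matches Fiona
  - ticket 2 (Wrong total): agent_id=3 -> matches Eli
  - ticket 3 (Crash on save): agent_id=1 -> matches Fiona
  - ticket 4 (Export error): agent_id=3 -> matches Eli
  - ticket 5 (Login fails): agent_id=1 -> matches Fiona
  - ticket 6 (Slow page load): agent_id=NULL, no match -> dropped
  - ticket 7 (Missing icon): agent_id=4 -> matches Nate
So 1 of 7 rows is dropped.

SQL:
SELECT a.title, b.name AS agent
FROM tickets a
INNER JOIN agents b ON a.agent_id = b.id

Result:
title         | agent
--------------+------
Memory leak   | Fiona
Wrong total   | Eli  
Crash on save | Fiona
Export error  | Eli  
Login fails   | Fiona
Missing icon  | Nate 


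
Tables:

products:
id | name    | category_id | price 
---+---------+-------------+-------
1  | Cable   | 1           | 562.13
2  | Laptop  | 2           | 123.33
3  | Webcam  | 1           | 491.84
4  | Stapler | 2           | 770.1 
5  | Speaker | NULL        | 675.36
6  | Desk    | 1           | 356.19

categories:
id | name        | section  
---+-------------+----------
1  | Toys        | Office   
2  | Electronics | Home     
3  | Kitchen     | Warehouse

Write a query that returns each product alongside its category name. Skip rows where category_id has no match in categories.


INNER JOIN keeps only products rows whose category_id matches an id in categories. Walk through each product:
  - product 1 (Cable): category_id=1 -> matches Toys
  - product 2 (Laptop): category_id=2 -> matches Electronics
  - product 3 (Webcam): category_id=1 -> matches Toys
  - product 4 (Stapler): category_id=2 -> matches Electronics
  - product 5 (Speaker): category_id=NULL, no match -> dropped
  - product 6 (Desk): category_id=1 -> matches Toys
So 1 of 6 rows is dropped.

SQL:
SELECT a.name, b.name AS category
FROM products a
INNER JOIN categories b ON a.category_id = b.id

Result:
name    | category   
--------+------------
Cable   | Toys       
Laptop  | Electronics
Webcam  | Toys       
Stapler | Electronics
Desk    | Toys       


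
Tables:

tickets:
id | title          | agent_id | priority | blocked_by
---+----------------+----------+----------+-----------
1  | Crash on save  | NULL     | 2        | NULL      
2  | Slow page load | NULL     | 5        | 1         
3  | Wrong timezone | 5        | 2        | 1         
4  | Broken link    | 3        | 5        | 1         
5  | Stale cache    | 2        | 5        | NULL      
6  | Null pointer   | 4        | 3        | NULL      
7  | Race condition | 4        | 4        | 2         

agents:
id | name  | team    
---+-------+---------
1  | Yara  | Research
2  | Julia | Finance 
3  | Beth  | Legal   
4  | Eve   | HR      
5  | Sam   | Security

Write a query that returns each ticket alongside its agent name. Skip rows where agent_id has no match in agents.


INNER JOIN keeps only tickets rows whose agent_id matches an id in agents. Walk through each ticket:
  - ticket 1 (Crash on save): agent_id=NULL, no match -> dropped
  - ticket 2 (Slow page load): agent_id=NULL, no match -> dropped
  - ticket 3 (Wrong timezone): agent_id=5 -> matches Sam
  - ticket 4 (Broken link): agent_id=3 -> matches Beth
  - ticket 5 (Stale cache): agent_id=2 -> matches Julia
  - ticket 6 (Null pointer): agent_id=4 -> matches Eve
  - ticket 7 (Race condition): agent_id=4 -> matches Eve
So 2 of 7 rows are dropped.

SQL:
SELECT a.title, b.name AS agent
FROM tickets a
INNER JOIN agents b ON a.agent_id = b.id

Result:
title          | agent
---------------+------
Wrong timezone | Sam  
Broken link    | Beth 
Stale cache    | Julia
Null pointer   | Eve  
Race condition | Eve  


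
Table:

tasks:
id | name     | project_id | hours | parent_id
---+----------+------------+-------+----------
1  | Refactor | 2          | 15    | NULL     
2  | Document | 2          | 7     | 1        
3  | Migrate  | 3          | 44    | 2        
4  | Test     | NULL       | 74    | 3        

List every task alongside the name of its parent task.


This is a self-join: tasks is joined to a second copy of itself, matching each row's parent_id to another row's id. Use LEFT JOIN so rows with parent_id=NULL are kept.
  - task 1 (Refactor): parent_id=NULL -> NULL
  - task 2 (Document): parent_id=1 -> Refactor
  - task 3 (Migrate): parent_id=2 -> Document
  - task 4 (Test): parent_id=3 -> Migrate

SQL:
SELECT a.name AS item, b.name AS parent
FROM tasks a
LEFT JOIN tasks b ON a.parent_id = b.id

Result:
item     | parent  
---------+---------
Refactor | NULL    
Document | Refactor
Migrate  | Document
Test     | Migrate 


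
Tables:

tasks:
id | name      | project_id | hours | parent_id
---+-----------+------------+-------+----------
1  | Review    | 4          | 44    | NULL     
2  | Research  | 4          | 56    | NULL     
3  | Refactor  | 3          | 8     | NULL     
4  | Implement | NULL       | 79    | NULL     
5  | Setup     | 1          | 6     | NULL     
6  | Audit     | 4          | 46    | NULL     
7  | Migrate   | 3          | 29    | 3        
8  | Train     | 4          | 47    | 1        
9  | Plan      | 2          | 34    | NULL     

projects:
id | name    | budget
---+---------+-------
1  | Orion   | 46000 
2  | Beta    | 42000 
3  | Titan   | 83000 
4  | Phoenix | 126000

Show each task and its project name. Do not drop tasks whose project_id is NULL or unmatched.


LEFT JOIN keeps every row from tasks (the left table); where project_id has no match in projects, the project columns become NULL. Walk through each task:
  - task 1 (Review): project_id=4 -> matches Phoenix
  - task 2 (Research): project_id=4 -> matches Phoenix
  - task 3 (Refactor): project_id=3 -> matches Titan
  - task 4 (Implement): project_id=NULL, no match -> kept with NULL
  - task 5 (Setup): project_id=1 -> matches Orion
  - task 6 (Audit): project_id=4 -> matches Phoenix
  - task 7 (Migrate): project_id=3 -> matches Titan
  - task 8 (Train): project_id=4 -> matches Phoenix
  - task 9 (Plan): project_id=2 -> matches Beta
All 9 rows appear; 1 has NULL project.

SQL:
SELECT a.name, b.name AS project
FROM tasks a
LEFT JOIN projects b ON a.project_id = b.id

Result:
name      | project
----------+--------
Review    | Phoenix
Research  | Phoenix
Refactor  | Titan  
Implement | NULL   
Setup     | Orion  
Audit     | Phoenix
Migrate   | Titan  
Train     | Phoenix
Plan      | Beta   


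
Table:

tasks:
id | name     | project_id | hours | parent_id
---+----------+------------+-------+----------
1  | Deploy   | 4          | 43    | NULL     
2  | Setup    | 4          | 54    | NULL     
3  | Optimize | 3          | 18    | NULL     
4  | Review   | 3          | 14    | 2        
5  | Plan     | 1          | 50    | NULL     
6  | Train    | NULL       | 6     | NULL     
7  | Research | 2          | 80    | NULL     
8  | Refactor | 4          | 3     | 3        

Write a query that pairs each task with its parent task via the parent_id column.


This is a self-join: tasks is joined to a second copy of itself, matching each row's parent_id to another row's id. Use LEFT JOIN so rows with parent_id=NULL are kept.
  - task 1 (Deploy): parent_id=NULL -> NULL
  - task 2 (Setup): parent_id=NULL -> NULL
  - task 3 (Optimize): parent_id=NULL -> NULL
  - task 4 (Review): parent_id=2 -> Setup
  - task 5 (Plan): parent_id=NULL -> NULL
  - task 6 (Train): parent_id=NULL -> NULL
  - task 7 (Research): parent_id=NULL -> NULL
  - task 8 (Refactor): parent_id=3 -> Optimize

SQL:
SELECT a.name AS item, b.name AS parent
FROM tasks a
LEFT JOIN tasks b ON a.parent_id = b.id

Result:
item     | parent  
---------+---------
Deploy   | NULL    
Setup    | NULL    
Optimize | NULL    
Review   | Setup   
Plan     | NULL    
Train    | NULL    
Research | NULL    
Refactor | Optimize


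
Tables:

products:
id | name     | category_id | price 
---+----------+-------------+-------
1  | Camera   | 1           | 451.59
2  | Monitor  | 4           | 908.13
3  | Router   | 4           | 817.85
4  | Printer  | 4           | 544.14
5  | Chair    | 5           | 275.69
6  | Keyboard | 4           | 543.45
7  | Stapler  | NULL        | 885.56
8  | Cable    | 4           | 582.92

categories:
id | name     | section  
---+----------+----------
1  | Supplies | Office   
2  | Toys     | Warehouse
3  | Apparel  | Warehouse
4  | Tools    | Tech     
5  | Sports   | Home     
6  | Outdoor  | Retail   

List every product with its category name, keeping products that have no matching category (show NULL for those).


LEFT JOIN keeps every row from products (the left table); where category_id has no match in categories, the category columns become NULL. Walk through each product:
  - product 1 (Camera): category_id=1 -> matches Supplies
  - product 2 (Monitor): category_id=4 -> matches Tools
  - product 3 (Router): category_id=4 -> matches Tools
  - product 4 (Printer): category_id=4 -> matches Tools
  - product 5 (Chair): category_id=5 -> matches Sports
  - product 6 (Keyboard): category_id=4 -> matches Tools
  - product 7 (Stapler): category_id=NULL, no match -> kept with NULL
  - product 8 (Cable): category_id=4 -> matches Tools
All 8 rows appear; 1 has NULL category.

SQL:
SELECT a.name, b.name AS category
FROM products a
LEFT JOIN categories b ON a.category_id = b.id

Result:
name     | category
---------+---------
Camera   | Supplies
Monitor  | Tools   
Router   | Tools   
Printer  | Tools   
Chair    | Sports  
Keyboard | Tools   
Stapler  | NULL    
Cable    | Tools   


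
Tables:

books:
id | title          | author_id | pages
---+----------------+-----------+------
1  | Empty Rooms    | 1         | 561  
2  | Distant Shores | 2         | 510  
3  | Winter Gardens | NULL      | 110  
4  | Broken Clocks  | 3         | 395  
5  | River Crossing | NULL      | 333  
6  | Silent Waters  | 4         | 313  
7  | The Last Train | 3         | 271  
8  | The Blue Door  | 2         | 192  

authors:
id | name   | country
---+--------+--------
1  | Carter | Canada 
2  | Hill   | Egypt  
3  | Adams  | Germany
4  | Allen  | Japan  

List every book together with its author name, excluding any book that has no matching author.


INNER JOIN keeps only books rows whose author_id matches an id in authors. Walk through each book:
  - book 1 (Empty Rooms): author_id=1 -> matches Carter
  - book 2 (Distant Shores): author_id=2 -> matches Hill
  - book 3 (Winter Gardens): author_id=NULL, no match -> dropped
  - book 4 (Broken Clocks): author_id=3 -> matches Adams
  - book 5 (River Crossing): author_id=NULL, no match -> dropped
  - book 6 (Silent Waters): author_id=4 -> matches Allen
  - book 7 (The Last Train): author_id=3 -> matches Adams
  - book 8 (The Blue Door): author_id=2 -> matches Hill
So 2 of 8 rows are dropped.

SQL:
SELECT a.title, b.name AS author
FROM books a
INNER JOIN authors b ON a.author_id = b.id

Result:
title          | author
---------------+-------
Empty Rooms    | Carter
Distant Shores | Hill  
Broken Clocks  | Adams 
Silent Waters  | Allen 
The Last Train | Adams 
The Blue Door  | Hill  


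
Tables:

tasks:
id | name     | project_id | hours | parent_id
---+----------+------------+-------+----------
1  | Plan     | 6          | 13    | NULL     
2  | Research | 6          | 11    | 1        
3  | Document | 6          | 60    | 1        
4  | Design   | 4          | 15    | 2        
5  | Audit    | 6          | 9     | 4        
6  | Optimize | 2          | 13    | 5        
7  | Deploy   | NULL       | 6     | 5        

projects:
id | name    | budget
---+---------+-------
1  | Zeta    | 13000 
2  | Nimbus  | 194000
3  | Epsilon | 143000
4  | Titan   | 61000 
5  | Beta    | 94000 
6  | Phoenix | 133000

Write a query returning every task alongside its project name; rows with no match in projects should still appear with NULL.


LEFT JOIN keeps every row from tasks (the left table); where project_id has no match in projects, the project columns become NULL. Walk through each task:
  - task 1 (Plan): project_id=6 -> matches Phoenix
  - task 2 (Research): project_id=6 -> matches Phoenix
  - task 3 (Document): project_id=6 -> matches Phoenix
  - task 4 (Design): project_id=4 -> matches Titan
  - task 5 (Audit): project_id=6 -> matches Phoenix
  - task 6 (Optimize): project_id=2 -> matches Nimbus
  - task 7 (Deploy): project_id=NULL, no match -> kept with NULL
All 7 rows appear; 1 has NULL project.

SQL:
SELECT a.name, b.name AS project
FROM tasks a
LEFT JOIN projects b ON a.project_id = b.id

Result:
name     | project
---------+--------
Plan     | Phoenix
Research | Phoenix
Document | Phoenix
Design   | Titan  
Audit    | Phoenix
Optimize | Nimbus 
Deploy   | NULL   


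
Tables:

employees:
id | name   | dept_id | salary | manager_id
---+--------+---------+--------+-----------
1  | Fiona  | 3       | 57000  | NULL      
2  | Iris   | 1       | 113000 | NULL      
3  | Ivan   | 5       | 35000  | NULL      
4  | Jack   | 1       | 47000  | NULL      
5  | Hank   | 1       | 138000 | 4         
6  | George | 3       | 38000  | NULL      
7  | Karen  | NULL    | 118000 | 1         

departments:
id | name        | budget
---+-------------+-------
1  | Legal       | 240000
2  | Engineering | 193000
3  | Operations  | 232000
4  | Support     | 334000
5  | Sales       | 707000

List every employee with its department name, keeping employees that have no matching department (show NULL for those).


LEFT JOIN keeps every row from employees (the left table); where dept_id has no match in departments, the department columns become NULL. Walk through each employee:
  - employee 1 (Fiona): dept_id=3 -> matches Operations
  - employee 2 (Iris): dept_id=1 -> matches Legal
  - employee 3 (Ivan): dept_id=5 -> matches Sales
  - employee 4 (Jack): dept_id=1 -> matches Legal
  - employee 5 (Hank): dept_id=1 -> matches Legal
  - employee 6 (George): dept_id=3 -> matches Operations
  - employee 7 (Karen): dept_id=NULL, no match -> kept with NULL
All 7 rows appear; 1 has NULL department.

SQL:
SELECT a.name, b.name AS department
FROM employees a
LEFT JOIN departments b ON a.dept_id = b.id

Result:
name   | department
-------+-----------
Fiona  | Operations
Iris   | Legal     
Ivan   | Sales     
Jack   | Legal     
Hank   | Legal     
George | Operations
Karen  | NULL      
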